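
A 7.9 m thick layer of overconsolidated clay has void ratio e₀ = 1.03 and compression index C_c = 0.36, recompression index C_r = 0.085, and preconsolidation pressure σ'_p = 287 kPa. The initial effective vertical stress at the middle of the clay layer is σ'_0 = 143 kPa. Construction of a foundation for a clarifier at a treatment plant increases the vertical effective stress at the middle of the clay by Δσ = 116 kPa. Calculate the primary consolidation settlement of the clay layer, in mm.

S_c ≈ 85.3 mm

Final effective stress: σ'_f = 143 + 116 = 259 kPa.
σ'_f = 259 ≤ σ'_p = 287 kPa, so the clay remains overconsolidated and only the recompression index applies:
S_c = C_r·H/(1+e₀)·log₁₀(σ'_f/σ'_0) = 0.085×7.9/2.03×log₁₀(259/143)
    = 0.33079 × 0.25796 = 0.08533 m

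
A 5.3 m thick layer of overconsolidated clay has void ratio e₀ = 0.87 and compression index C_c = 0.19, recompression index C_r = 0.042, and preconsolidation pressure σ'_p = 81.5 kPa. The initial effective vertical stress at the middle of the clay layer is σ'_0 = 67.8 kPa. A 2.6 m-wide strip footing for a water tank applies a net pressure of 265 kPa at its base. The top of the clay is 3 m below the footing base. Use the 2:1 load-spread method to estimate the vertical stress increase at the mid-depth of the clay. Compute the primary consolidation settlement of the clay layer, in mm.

S_c ≈ 154 mm

Mid-depth of clay below the footing base: z = 3 + 5.3/2 = 5.65 m.
Stress increase at mid-clay by the 2:1 spreading method:
Δσ = qB/(B+z) = 265×2.6/(2.6+5.65) = 83.515 kPa
Final effective stress: σ'_f = 67.8 + 83.515 = 151.31 kPa.
σ'_f = 151.31 > σ'_p = 81.5 kPa, so the stress path crosses the preconsolidation pressure — recompression up to σ'_p, then virgin compression beyond:
S_c = H/(1+e₀)·[C_r·log₁₀(σ'_p/σ'_0) + C_c·log₁₀(σ'_f/σ'_p)]
    = 5.3/1.87 × [0.042×log₁₀(81.5/67.8) + 0.19×log₁₀(151.31/81.5)]
    = 2.8342 × [0.003357 + 0.051055] = 0.1542 m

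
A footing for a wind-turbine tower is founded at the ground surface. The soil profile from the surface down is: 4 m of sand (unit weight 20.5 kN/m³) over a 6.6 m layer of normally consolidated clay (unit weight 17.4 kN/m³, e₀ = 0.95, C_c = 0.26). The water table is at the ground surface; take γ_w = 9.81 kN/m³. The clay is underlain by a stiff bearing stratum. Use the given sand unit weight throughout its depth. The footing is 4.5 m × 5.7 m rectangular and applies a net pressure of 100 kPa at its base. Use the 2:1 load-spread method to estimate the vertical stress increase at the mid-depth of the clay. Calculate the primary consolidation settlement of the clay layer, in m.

S_c ≈ 0.0842 m

Mid-depth of clay below the ground surface: z = 4 + 6.6/2 = 7.3 m.
Total vertical stress at mid-clay: σ_v = 20.5×4 + 17.4×3.3 = 139.42 kPa.
Pore pressure: u = 9.81×(7.3 − 0) = 71.613 kPa.
Initial effective stress: σ'_0 = σ_v − u = 139.42 − 71.613 = 67.807 kPa.
Stress increase at mid-clay by the 2:1 spreading method:
Δσ = qBL/((B+z)(L+z)) = 100×4.5×5.7/((4.5+7.3)(5.7+7.3)) = 16.721 kPa
Final effective stress: σ'_f = σ'_0 + Δσ = 67.807 + 16.721 = 84.528 kPa.
Normally consolidated clay, so the full stress increment lies on the virgin compression line:
S_c = C_c·H/(1+e₀)·log₁₀(σ'_f/σ'_0) = 0.26×6.6/(1+0.95)×log₁₀(84.528/67.807)
    = 0.88 × 0.095726 = 0.08424 m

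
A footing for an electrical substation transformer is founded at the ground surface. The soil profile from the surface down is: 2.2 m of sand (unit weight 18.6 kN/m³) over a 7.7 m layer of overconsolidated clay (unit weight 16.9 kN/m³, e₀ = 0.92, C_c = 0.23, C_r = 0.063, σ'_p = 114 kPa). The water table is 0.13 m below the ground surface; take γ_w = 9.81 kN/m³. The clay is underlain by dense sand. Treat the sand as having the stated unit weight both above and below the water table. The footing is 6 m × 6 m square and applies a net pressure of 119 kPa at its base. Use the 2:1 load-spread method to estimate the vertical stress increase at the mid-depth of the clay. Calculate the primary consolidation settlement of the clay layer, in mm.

Mid-depth of clay below the ground surface: z = 2.2 + 7.7/2 = 6.05 m.
Total vertical stress at mid-clay: σ_v = 18.6×2.2 + 16.9×3.85 = 105.99 kPa.
Pore pressure: u = 9.81×(6.05 − 0.13) = 58.075 kPa.
Initial effective stress: σ'_0 = σ_v − u = 105.99 − 58.075 = 47.915 kPa.
Stress increase at mid-clay by the 2:1 spreading method:
Δσ = qBL/((B+z)(L+z)) = 119×6×6/((6+6.05)(6+6.05)) = 29.504 kPa
Final effective stress: σ'_f = 47.915 + 29.504 = 77.419 kPa.
σ'_f = 77.419 ≤ σ'_p = 114 kPa, so the clay remains overconsolidated and only the recompression index applies:
S_c = C_r·H/(1+e₀)·log₁₀(σ'_f/σ'_0) = 0.063×7.7/1.92×log₁₀(77.419/47.915)
    = 0.25266 × 0.20838 = 0.05265 m

S_c ≈ 52.6 mm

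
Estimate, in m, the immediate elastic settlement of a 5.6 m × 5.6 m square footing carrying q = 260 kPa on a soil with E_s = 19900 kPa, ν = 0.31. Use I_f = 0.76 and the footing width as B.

Immediate (elastic) settlement: S_e = q·B·(1−ν²)/E_s · I_f.
S_e = 260 × 5.6 × (1 − 0.31²) / 19900 × 0.76
    = 260 × 5.6 × 0.9039 / 19900 × 0.76
    = 0.05026 m

S_e ≈ 0.0503 m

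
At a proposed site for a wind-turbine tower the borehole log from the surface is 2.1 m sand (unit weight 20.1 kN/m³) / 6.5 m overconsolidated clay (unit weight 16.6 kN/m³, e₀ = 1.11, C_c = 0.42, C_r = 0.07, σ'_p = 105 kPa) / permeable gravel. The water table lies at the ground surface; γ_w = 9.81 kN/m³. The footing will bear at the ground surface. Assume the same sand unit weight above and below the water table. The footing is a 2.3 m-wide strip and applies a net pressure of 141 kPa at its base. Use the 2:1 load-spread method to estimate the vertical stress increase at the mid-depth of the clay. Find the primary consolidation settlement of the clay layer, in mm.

S_c ≈ 63.5 mm

Mid-depth of clay below the ground surface: z = 2.1 + 6.5/2 = 5.35 m.
Total vertical stress at mid-clay: σ_v = 20.1×2.1 + 16.6×3.25 = 96.16 kPa.
Pore pressure: u = 9.81×(5.35 − 0) = 52.483 kPa.
Initial effective stress: σ'_0 = σ_v − u = 96.16 − 52.483 = 43.677 kPa.
Stress increase at mid-clay by the 2:1 spreading method:
Δσ = qB/(B+z) = 141×2.3/(2.3+5.35) = 42.392 kPa
Final effective stress: σ'_f = 43.677 + 42.392 = 86.069 kPa.
σ'_f = 86.069 ≤ σ'_p = 105 kPa, so the clay remains overconsolidated and only the recompression index applies:
S_c = C_r·H/(1+e₀)·log₁₀(σ'_f/σ'_0) = 0.07×6.5/2.11×log₁₀(86.069/43.677)
    = 0.21564 × 0.29459 = 0.06353 m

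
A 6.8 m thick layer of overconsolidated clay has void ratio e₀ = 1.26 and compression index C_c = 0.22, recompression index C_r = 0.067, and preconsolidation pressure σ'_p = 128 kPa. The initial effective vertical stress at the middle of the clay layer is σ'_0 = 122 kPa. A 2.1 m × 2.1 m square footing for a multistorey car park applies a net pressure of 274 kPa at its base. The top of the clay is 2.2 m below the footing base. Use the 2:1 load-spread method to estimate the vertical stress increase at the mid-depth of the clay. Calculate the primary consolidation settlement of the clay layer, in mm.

Mid-depth of clay below the footing base: z = 2.2 + 6.8/2 = 5.6 m.
Stress increase at mid-clay by the 2:1 spreading method:
Δσ = qBL/((B+z)(L+z)) = 274×2.1×2.1/((2.1+5.6)(2.1+5.6)) = 20.38 kPa
Final effective stress: σ'_f = 122 + 20.38 = 142.38 kPa.
σ'_f = 142.38 > σ'_p = 128 kPa, so the stress path crosses the preconsolidation pressure — recompression up to σ'_p, then virgin compression beyond:
S_c = H/(1+e₀)·[C_r·log₁₀(σ'_p/σ'_0) + C_c·log₁₀(σ'_f/σ'_p)]
    = 6.8/2.26 × [0.067×log₁₀(128/122) + 0.22×log₁₀(142.38/128)]
    = 3.0088 × [0.001397 + 0.010173] = 0.03481 m

S_c ≈ 34.8 mm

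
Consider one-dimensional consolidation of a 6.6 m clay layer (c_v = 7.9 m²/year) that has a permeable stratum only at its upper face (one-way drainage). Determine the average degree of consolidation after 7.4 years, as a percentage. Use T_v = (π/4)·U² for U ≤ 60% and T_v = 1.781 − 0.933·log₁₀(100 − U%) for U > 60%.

Drainage path length: H_d = H = 6.6 m (single drainage).
T_v = c_v·t/H_d² = 7.9×7.4/6.6² = 1.3421.
T_v = 1.3421 corresponds to the U > 60% branch:
U = 1 − 10^((1.781 − T_v)/0.933)/100 = 0.9705

U ≈ 97 %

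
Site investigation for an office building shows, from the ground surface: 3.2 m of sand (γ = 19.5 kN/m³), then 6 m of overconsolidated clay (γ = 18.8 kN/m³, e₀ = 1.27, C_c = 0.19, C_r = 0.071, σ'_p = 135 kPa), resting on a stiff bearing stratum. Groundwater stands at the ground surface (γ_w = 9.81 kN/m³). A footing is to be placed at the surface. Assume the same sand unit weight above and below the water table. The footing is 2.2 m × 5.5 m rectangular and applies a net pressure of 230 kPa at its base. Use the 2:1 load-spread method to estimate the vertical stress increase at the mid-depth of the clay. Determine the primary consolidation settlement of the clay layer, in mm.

S_c ≈ 32.4 mm

Mid-depth of clay below the ground surface: z = 3.2 + 6/2 = 6.2 m.
Total vertical stress at mid-clay: σ_v = 19.5×3.2 + 18.8×3 = 118.8 kPa.
Pore pressure: u = 9.81×(6.2 − 0) = 60.822 kPa.
Initial effective stress: σ'_0 = σ_v − u = 118.8 − 60.822 = 57.978 kPa.
Stress increase at mid-clay by the 2:1 spreading method:
Δσ = qBL/((B+z)(L+z)) = 230×2.2×5.5/((2.2+6.2)(5.5+6.2)) = 28.317 kPa
Final effective stress: σ'_f = 57.978 + 28.317 = 86.295 kPa.
σ'_f = 86.295 ≤ σ'_p = 135 kPa, so the clay remains overconsolidated and only the recompression index applies:
S_c = C_r·H/(1+e₀)·log₁₀(σ'_f/σ'_0) = 0.071×6/2.27×log₁₀(86.295/57.978)
    = 0.18767 × 0.17272 = 0.03241 m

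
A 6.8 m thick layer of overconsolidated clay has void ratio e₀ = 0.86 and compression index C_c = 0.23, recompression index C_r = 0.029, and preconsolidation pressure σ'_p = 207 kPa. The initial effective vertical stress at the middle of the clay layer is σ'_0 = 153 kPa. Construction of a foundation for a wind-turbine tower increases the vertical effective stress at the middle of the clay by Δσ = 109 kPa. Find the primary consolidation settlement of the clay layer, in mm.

Final effective stress: σ'_f = 153 + 109 = 262 kPa.
σ'_f = 262 > σ'_p = 207 kPa, so the stress path crosses the preconsolidation pressure — recompression up to σ'_p, then virgin compression beyond:
S_c = H/(1+e₀)·[C_r·log₁₀(σ'_p/σ'_0) + C_c·log₁₀(σ'_f/σ'_p)]
    = 6.8/1.86 × [0.029×log₁₀(207/153) + 0.23×log₁₀(262/207)]
    = 3.6559 × [0.0038071 + 0.023536] = 0.09996 m

S_c ≈ 100 mm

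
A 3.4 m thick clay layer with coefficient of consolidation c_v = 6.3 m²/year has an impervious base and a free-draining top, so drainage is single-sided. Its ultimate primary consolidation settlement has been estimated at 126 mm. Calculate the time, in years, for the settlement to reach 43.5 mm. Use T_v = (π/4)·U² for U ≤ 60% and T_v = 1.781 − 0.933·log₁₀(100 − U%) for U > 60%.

t ≈ 0.172 years

Drainage path length: H_d = H = 3.4 m (single drainage).
U = S(t)/S_ult = 43.5/126 = 0.3452.
U ≤ 60%: T_v = (π/4)·U² = (π/4)×0.34524² = 0.093611.
t = T_v·H_d²/c_v = 0.093611×3.4²/6.3 = 0.1718 years.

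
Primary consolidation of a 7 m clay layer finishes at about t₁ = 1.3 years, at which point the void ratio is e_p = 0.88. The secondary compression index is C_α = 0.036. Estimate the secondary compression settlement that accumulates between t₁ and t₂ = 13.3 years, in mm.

Secondary compression: S_s = C_α·H/(1+e_p)·log₁₀(t₂/t₁)
S_s = 0.036×7/(1+0.88)×log₁₀(13.3/1.3)
    = 0.134 × 1.01 = 0.1354 m

S_s ≈ 135 mm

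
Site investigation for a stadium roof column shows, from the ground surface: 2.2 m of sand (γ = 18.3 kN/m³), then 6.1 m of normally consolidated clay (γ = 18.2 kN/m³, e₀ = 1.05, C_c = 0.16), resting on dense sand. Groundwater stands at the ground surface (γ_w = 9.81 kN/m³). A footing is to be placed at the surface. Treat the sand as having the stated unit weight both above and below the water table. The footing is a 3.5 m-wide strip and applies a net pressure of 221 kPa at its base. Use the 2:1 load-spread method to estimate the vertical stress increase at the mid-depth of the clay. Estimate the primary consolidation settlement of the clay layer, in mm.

S_c ≈ 227 mm

Mid-depth of clay below the ground surface: z = 2.2 + 6.1/2 = 5.25 m.
Total vertical stress at mid-clay: σ_v = 18.3×2.2 + 18.2×3.05 = 95.77 kPa.
Pore pressure: u = 9.81×(5.25 − 0) = 51.503 kPa.
Initial effective stress: σ'_0 = σ_v − u = 95.77 − 51.503 = 44.267 kPa.
Stress increase at mid-clay by the 2:1 spreading method:
Δσ = qB/(B+z) = 221×3.5/(3.5+5.25) = 88.4 kPa
Final effective stress: σ'_f = σ'_0 + Δσ = 44.267 + 88.4 = 132.67 kPa.
Normally consolidated clay, so the full stress increment lies on the virgin compression line:
S_c = C_c·H/(1+e₀)·log₁₀(σ'_f/σ'_0) = 0.16×6.1/(1+1.05)×log₁₀(132.67/44.267)
    = 0.4761 × 0.47669 = 0.227 m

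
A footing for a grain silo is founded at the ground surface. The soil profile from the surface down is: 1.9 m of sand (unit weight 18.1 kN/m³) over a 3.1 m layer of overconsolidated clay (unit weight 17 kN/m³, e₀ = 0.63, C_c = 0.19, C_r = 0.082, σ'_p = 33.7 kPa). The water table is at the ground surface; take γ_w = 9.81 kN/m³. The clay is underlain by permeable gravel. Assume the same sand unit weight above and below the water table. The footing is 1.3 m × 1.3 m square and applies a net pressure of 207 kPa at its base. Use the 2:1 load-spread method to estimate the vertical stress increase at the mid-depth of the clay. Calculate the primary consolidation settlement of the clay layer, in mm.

Mid-depth of clay below the ground surface: z = 1.9 + 3.1/2 = 3.45 m.
Total vertical stress at mid-clay: σ_v = 18.1×1.9 + 17×1.55 = 60.74 kPa.
Pore pressure: u = 9.81×(3.45 − 0) = 33.845 kPa.
Initial effective stress: σ'_0 = σ_v − u = 60.74 − 33.845 = 26.895 kPa.
Stress increase at mid-clay by the 2:1 spreading method:
Δσ = qBL/((B+z)(L+z)) = 207×1.3×1.3/((1.3+3.45)(1.3+3.45)) = 15.505 kPa
Final effective stress: σ'_f = 26.895 + 15.505 = 42.4 kPa.
σ'_f = 42.4 > σ'_p = 33.7 kPa, so the stress path crosses the preconsolidation pressure — recompression up to σ'_p, then virgin compression beyond:
S_c = H/(1+e₀)·[C_r·log₁₀(σ'_p/σ'_0) + C_c·log₁₀(σ'_f/σ'_p)]
    = 3.1/1.63 × [0.082×log₁₀(33.7/26.895) + 0.19×log₁₀(42.4/33.7)]
    = 1.9018 × [0.0080326 + 0.01895] = 0.05132 m

S_c ≈ 51.3 mm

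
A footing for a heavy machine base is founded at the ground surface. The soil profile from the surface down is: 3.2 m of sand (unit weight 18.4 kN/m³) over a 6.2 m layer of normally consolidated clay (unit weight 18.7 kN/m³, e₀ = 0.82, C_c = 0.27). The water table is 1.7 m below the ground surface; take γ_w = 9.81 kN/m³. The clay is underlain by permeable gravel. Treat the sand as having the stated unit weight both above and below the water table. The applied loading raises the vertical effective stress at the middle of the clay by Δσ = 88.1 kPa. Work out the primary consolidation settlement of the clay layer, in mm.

Mid-depth of clay below the ground surface: z = 3.2 + 6.2/2 = 6.3 m.
Total vertical stress at mid-clay: σ_v = 18.4×3.2 + 18.7×3.1 = 116.85 kPa.
Pore pressure: u = 9.81×(6.3 − 1.7) = 45.126 kPa.
Initial effective stress: σ'_0 = σ_v − u = 116.85 − 45.126 = 71.724 kPa.
Final effective stress: σ'_f = σ'_0 + Δσ = 71.724 + 88.1 = 159.82 kPa.
Normally consolidated clay, so the full stress increment lies on the virgin compression line:
S_c = C_c·H/(1+e₀)·log₁₀(σ'_f/σ'_0) = 0.27×6.2/(1+0.82)×log₁₀(159.82/71.724)
    = 0.91978 × 0.34797 = 0.3201 m

S_c ≈ 320 mm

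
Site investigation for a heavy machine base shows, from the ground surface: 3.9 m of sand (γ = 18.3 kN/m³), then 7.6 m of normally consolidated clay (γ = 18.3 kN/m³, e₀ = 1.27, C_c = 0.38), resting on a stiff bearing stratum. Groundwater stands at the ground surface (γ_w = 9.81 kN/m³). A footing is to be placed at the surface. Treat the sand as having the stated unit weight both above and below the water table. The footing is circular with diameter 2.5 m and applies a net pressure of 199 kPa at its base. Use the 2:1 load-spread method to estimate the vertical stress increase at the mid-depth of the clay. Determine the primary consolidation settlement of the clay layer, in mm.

S_c ≈ 92.8 mm

Mid-depth of clay below the ground surface: z = 3.9 + 7.6/2 = 7.7 m.
Total vertical stress at mid-clay: σ_v = 18.3×3.9 + 18.3×3.8 = 140.91 kPa.
Pore pressure: u = 9.81×(7.7 − 0) = 75.537 kPa.
Initial effective stress: σ'_0 = σ_v − u = 140.91 − 75.537 = 65.373 kPa.
Stress increase at mid-clay by the 2:1 spreading method:
Δσ ≈ qD²/(D+z)² = 199×2.5²/(2.5+7.7)² = 11.955 kPa
Final effective stress: σ'_f = σ'_0 + Δσ = 65.373 + 11.955 = 77.328 kPa.
Normally consolidated clay, so the full stress increment lies on the virgin compression line:
S_c = C_c·H/(1+e₀)·log₁₀(σ'_f/σ'_0) = 0.38×7.6/(1+1.27)×log₁₀(77.328/65.373)
    = 1.2722 × 0.072938 = 0.09279 m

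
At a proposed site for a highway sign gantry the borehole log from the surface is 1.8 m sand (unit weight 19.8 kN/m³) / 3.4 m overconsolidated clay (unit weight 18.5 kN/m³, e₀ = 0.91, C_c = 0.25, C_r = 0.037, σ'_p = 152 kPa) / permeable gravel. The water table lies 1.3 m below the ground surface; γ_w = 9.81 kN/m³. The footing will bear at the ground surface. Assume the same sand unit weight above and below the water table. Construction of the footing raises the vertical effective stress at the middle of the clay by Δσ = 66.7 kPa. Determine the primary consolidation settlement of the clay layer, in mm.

S_c ≈ 25.8 mm

Mid-depth of clay below the ground surface: z = 1.8 + 3.4/2 = 3.5 m.
Total vertical stress at mid-clay: σ_v = 19.8×1.8 + 18.5×1.7 = 67.09 kPa.
Pore pressure: u = 9.81×(3.5 − 1.3) = 21.582 kPa.
Initial effective stress: σ'_0 = σ_v − u = 67.09 − 21.582 = 45.508 kPa.
Final effective stress: σ'_f = 45.508 + 66.7 = 112.21 kPa.
σ'_f = 112.21 ≤ σ'_p = 152 kPa, so the clay remains overconsolidated and only the recompression index applies:
S_c = C_r·H/(1+e₀)·log₁₀(σ'_f/σ'_0) = 0.037×3.4/1.91×log₁₀(112.21/45.508)
    = 0.065864 × 0.39194 = 0.02581 m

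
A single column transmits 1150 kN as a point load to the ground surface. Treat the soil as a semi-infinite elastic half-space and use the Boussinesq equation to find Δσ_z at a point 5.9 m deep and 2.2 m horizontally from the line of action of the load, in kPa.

Boussinesq vertical stress below a point load on an elastic half-space:
Δσ_z = 3P/(2πz²) · [1 + (r/z)²]^(−5/2)
r/z = 2.2/5.9 = 0.37288; [1+(r/z)²]^(−5/2) = 0.72219.
Δσ_z = 3×1150/(2π×5.9²) × 0.72219 = 15.774 × 0.72219 = 11.39 kPa

Δσ_z ≈ 11.4 kPa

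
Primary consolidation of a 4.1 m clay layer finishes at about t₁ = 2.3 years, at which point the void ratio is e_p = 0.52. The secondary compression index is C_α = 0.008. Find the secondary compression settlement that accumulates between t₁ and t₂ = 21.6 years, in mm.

Secondary compression: S_s = C_α·H/(1+e_p)·log₁₀(t₂/t₁)
S_s = 0.008×4.1/(1+0.52)×log₁₀(21.6/2.3)
    = 0.02158 × 0.9727 = 0.02099 m

S_s ≈ 21 mm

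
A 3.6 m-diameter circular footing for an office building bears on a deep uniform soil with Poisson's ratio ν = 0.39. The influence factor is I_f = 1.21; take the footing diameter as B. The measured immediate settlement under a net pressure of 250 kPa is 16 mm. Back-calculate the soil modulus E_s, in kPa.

E_s ≈ 57700 kPa

S_e = q·B·(1−ν²)/E_s · I_f  ⇒  E_s = q·B·(1−ν²)·I_f / S_e.
E_s = 250 × 3.6 × 0.8479 × 1.21 / 0.016 = 57710 kPa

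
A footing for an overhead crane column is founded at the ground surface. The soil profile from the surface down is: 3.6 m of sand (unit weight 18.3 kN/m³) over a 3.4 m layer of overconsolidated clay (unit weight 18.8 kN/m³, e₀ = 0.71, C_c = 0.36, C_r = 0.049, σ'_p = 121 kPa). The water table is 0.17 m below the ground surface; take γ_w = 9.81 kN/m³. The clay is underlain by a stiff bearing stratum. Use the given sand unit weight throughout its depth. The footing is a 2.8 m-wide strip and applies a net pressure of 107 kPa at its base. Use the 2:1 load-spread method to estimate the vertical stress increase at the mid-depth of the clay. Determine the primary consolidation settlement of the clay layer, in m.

S_c ≈ 0.0244 m

Mid-depth of clay below the ground surface: z = 3.6 + 3.4/2 = 5.3 m.
Total vertical stress at mid-clay: σ_v = 18.3×3.6 + 18.8×1.7 = 97.84 kPa.
Pore pressure: u = 9.81×(5.3 − 0.17) = 50.325 kPa.
Initial effective stress: σ'_0 = σ_v − u = 97.84 − 50.325 = 47.515 kPa.
Stress increase at mid-clay by the 2:1 spreading method:
Δσ = qB/(B+z) = 107×2.8/(2.8+5.3) = 36.988 kPa
Final effective stress: σ'_f = 47.515 + 36.988 = 84.503 kPa.
σ'_f = 84.503 ≤ σ'_p = 121 kPa, so the clay remains overconsolidated and only the recompression index applies:
S_c = C_r·H/(1+e₀)·log₁₀(σ'_f/σ'_0) = 0.049×3.4/1.71×log₁₀(84.503/47.515)
    = 0.097427 × 0.25004 = 0.02436 m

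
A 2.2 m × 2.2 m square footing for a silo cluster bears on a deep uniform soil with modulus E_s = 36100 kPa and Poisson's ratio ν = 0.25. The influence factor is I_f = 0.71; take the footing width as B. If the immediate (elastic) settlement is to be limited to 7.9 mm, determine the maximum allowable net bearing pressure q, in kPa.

S_e = q·B·(1−ν²)/E_s · I_f  ⇒  q = S_e·E_s / (B·(1−ν²)·I_f).
q = 0.0079 × 36100 / (2.2 × 0.9375 × 0.71) = 194.8 kPa

q ≈ 195 kPa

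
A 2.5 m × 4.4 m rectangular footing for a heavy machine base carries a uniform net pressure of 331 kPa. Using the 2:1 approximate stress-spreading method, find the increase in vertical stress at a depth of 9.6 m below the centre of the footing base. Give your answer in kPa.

By the 2:1 method the load spreads at 1 horizontal : 2 vertical, so at depth z the loaded area has grown by z in each plan dimension:
Δσ = qBL/((B+z)(L+z)) = 331×2.5×4.4/((2.5+9.6)(4.4+9.6)) = 21.494 kPa

Δσ_z ≈ 21.5 kPa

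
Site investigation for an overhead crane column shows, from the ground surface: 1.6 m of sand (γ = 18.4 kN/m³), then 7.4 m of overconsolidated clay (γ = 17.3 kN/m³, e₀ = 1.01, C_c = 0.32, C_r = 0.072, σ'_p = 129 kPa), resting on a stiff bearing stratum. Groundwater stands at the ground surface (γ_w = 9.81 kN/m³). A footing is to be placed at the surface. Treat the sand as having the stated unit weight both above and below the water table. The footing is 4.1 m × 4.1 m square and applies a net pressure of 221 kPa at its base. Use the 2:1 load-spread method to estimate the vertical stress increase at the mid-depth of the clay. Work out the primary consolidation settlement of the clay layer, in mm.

Mid-depth of clay below the ground surface: z = 1.6 + 7.4/2 = 5.3 m.
Total vertical stress at mid-clay: σ_v = 18.4×1.6 + 17.3×3.7 = 93.45 kPa.
Pore pressure: u = 9.81×(5.3 − 0) = 51.993 kPa.
Initial effective stress: σ'_0 = σ_v − u = 93.45 − 51.993 = 41.457 kPa.
Stress increase at mid-clay by the 2:1 spreading method:
Δσ = qBL/((B+z)(L+z)) = 221×4.1×4.1/((4.1+5.3)(4.1+5.3)) = 42.044 kPa
Final effective stress: σ'_f = 41.457 + 42.044 = 83.501 kPa.
σ'_f = 83.501 ≤ σ'_p = 129 kPa, so the clay remains overconsolidated and only the recompression index applies:
S_c = C_r·H/(1+e₀)·log₁₀(σ'_f/σ'_0) = 0.072×7.4/2.01×log₁₀(83.501/41.457)
    = 0.26508 × 0.30409 = 0.08061 m

S_c ≈ 80.6 mm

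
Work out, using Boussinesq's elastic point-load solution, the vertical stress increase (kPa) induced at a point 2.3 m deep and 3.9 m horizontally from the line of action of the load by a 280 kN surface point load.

Δσ_z ≈ 0.855 kPa

Boussinesq vertical stress below a point load on an elastic half-space:
Δσ_z = 3P/(2πz²) · [1 + (r/z)²]^(−5/2)
r/z = 3.9/2.3 = 1.6957; [1+(r/z)²]^(−5/2) = 0.033826.
Δσ_z = 3×280/(2π×2.3²) × 0.033826 = 25.272 × 0.033826 = 0.8549 kPa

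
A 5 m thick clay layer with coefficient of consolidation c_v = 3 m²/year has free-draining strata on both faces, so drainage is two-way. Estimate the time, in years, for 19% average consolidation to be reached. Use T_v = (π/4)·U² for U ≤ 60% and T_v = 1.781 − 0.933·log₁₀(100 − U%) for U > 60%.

Drainage path length: H_d = H/2 = 2.5 m (double drainage).
U ≤ 60%: T_v = (π/4)·U² = (π/4)×0.19² = 0.028353.
t = T_v·H_d²/c_v = 0.028353×2.5²/3 = 0.05907 years.

t ≈ 0.0591 years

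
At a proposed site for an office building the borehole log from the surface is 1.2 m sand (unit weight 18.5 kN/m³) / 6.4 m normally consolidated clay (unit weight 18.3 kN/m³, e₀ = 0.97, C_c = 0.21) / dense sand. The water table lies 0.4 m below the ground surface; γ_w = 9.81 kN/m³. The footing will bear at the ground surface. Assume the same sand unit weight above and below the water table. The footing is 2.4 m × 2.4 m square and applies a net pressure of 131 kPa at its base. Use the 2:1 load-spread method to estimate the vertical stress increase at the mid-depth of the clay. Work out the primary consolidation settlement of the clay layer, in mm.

S_c ≈ 98.2 mm

Mid-depth of clay below the ground surface: z = 1.2 + 6.4/2 = 4.4 m.
Total vertical stress at mid-clay: σ_v = 18.5×1.2 + 18.3×3.2 = 80.76 kPa.
Pore pressure: u = 9.81×(4.4 − 0.4) = 39.24 kPa.
Initial effective stress: σ'_0 = σ_v − u = 80.76 − 39.24 = 41.52 kPa.
Stress increase at mid-clay by the 2:1 spreading method:
Δσ = qBL/((B+z)(L+z)) = 131×2.4×2.4/((2.4+4.4)(2.4+4.4)) = 16.318 kPa
Final effective stress: σ'_f = σ'_0 + Δσ = 41.52 + 16.318 = 57.838 kPa.
Normally consolidated clay, so the full stress increment lies on the virgin compression line:
S_c = C_c·H/(1+e₀)·log₁₀(σ'_f/σ'_0) = 0.21×6.4/(1+0.97)×log₁₀(57.838/41.52)
    = 0.68223 × 0.14396 = 0.09821 m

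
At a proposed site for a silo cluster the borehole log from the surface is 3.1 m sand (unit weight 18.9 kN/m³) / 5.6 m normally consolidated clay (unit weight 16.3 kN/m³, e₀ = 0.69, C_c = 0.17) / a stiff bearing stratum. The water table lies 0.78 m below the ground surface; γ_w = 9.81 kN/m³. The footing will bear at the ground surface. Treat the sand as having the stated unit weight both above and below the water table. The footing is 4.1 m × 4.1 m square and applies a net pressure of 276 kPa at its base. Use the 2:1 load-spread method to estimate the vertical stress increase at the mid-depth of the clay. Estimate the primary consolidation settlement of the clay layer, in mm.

S_c ≈ 152 mm

Mid-depth of clay below the ground surface: z = 3.1 + 5.6/2 = 5.9 m.
Total vertical stress at mid-clay: σ_v = 18.9×3.1 + 16.3×2.8 = 104.23 kPa.
Pore pressure: u = 9.81×(5.9 − 0.78) = 50.227 kPa.
Initial effective stress: σ'_0 = σ_v − u = 104.23 − 50.227 = 54.003 kPa.
Stress increase at mid-clay by the 2:1 spreading method:
Δσ = qBL/((B+z)(L+z)) = 276×4.1×4.1/((4.1+5.9)(4.1+5.9)) = 46.396 kPa
Final effective stress: σ'_f = σ'_0 + Δσ = 54.003 + 46.396 = 100.4 kPa.
Normally consolidated clay, so the full stress increment lies on the virgin compression line:
S_c = C_c·H/(1+e₀)·log₁₀(σ'_f/σ'_0) = 0.17×5.6/(1+0.69)×log₁₀(100.4/54.003)
    = 0.56331 × 0.26932 = 0.1517 m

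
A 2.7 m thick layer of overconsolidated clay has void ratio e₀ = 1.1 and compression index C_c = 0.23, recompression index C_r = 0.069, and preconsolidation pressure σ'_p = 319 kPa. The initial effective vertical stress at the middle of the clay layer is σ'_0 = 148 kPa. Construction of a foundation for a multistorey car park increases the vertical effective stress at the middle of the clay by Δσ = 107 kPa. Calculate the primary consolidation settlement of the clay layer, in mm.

S_c ≈ 21 mm

Final effective stress: σ'_f = 148 + 107 = 255 kPa.
σ'_f = 255 ≤ σ'_p = 319 kPa, so the clay remains overconsolidated and only the recompression index applies:
S_c = C_r·H/(1+e₀)·log₁₀(σ'_f/σ'_0) = 0.069×2.7/2.1×log₁₀(255/148)
    = 0.088713 × 0.23628 = 0.02096 m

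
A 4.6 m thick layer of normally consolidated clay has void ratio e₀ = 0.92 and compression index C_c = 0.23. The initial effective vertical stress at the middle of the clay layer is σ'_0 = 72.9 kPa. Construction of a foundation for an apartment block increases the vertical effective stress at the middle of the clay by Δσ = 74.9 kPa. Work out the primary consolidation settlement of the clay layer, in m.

Final effective stress: σ'_f = σ'_0 + Δσ = 72.9 + 74.9 = 147.8 kPa.
Normally consolidated clay, so the full stress increment lies on the virgin compression line:
S_c = C_c·H/(1+e₀)·log₁₀(σ'_f/σ'_0) = 0.23×4.6/(1+0.92)×log₁₀(147.8/72.9)
    = 0.55104 × 0.30695 = 0.1691 m

S_c ≈ 0.169 m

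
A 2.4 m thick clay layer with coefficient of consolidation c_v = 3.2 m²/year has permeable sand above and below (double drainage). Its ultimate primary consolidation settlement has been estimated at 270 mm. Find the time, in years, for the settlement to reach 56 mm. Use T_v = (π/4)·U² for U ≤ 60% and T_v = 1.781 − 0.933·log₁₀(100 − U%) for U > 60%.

Drainage path length: H_d = H/2 = 1.2 m (double drainage).
U = S(t)/S_ult = 56/270 = 0.2074.
U ≤ 60%: T_v = (π/4)·U² = (π/4)×0.20741² = 0.033786.
t = T_v·H_d²/c_v = 0.033786×1.2²/3.2 = 0.0152 years.

t ≈ 0.0152 years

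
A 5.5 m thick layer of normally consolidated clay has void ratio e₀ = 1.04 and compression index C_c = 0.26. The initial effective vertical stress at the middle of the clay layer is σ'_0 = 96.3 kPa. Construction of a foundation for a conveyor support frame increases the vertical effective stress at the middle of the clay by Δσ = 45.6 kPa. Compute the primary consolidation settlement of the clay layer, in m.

Final effective stress: σ'_f = σ'_0 + Δσ = 96.3 + 45.6 = 141.9 kPa.
Normally consolidated clay, so the full stress increment lies on the virgin compression line:
S_c = C_c·H/(1+e₀)·log₁₀(σ'_f/σ'_0) = 0.26×5.5/(1+1.04)×log₁₀(141.9/96.3)
    = 0.70098 × 0.16836 = 0.118 m

S_c ≈ 0.118 m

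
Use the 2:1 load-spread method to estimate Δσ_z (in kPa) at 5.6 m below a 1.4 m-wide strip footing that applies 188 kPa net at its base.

By the 2:1 method the load spreads at 1 horizontal : 2 vertical, so at depth z the loaded area has grown by z in each plan dimension:
Δσ = qB/(B+z) = 188×1.4/(1.4+5.6) = 37.6 kPa

Δσ_z ≈ 37.6 kPa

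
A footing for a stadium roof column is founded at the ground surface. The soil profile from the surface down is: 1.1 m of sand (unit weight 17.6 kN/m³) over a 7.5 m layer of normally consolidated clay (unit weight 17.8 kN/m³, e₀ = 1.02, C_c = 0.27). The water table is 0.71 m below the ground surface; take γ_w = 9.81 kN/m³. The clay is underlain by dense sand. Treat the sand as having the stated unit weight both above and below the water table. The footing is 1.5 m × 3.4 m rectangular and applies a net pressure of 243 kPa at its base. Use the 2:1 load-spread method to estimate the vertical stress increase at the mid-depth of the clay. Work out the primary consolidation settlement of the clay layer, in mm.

S_c ≈ 182 mm

Mid-depth of clay below the ground surface: z = 1.1 + 7.5/2 = 4.85 m.
Total vertical stress at mid-clay: σ_v = 17.6×1.1 + 17.8×3.75 = 86.11 kPa.
Pore pressure: u = 9.81×(4.85 − 0.71) = 40.613 kPa.
Initial effective stress: σ'_0 = σ_v − u = 86.11 − 40.613 = 45.497 kPa.
Stress increase at mid-clay by the 2:1 spreading method:
Δσ = qBL/((B+z)(L+z)) = 243×1.5×3.4/((1.5+4.85)(3.4+4.85)) = 23.656 kPa
Final effective stress: σ'_f = σ'_0 + Δσ = 45.497 + 23.656 = 69.153 kPa.
Normally consolidated clay, so the full stress increment lies on the virgin compression line:
S_c = C_c·H/(1+e₀)·log₁₀(σ'_f/σ'_0) = 0.27×7.5/(1+1.02)×log₁₀(69.153/45.497)
    = 1.0025 × 0.18183 = 0.1823 m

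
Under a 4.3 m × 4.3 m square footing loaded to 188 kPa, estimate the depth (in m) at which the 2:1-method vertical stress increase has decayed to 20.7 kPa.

2:1 spreading — at depth z the loaded area has grown by z in each plan dimension:
qB²/(B+z)² = Δσ_z ⇒ z = B(√(q/Δσ_z) − 1) = 4.3×(√(188/20.7) − 1) = 8.659 m

z ≈ 8.66 m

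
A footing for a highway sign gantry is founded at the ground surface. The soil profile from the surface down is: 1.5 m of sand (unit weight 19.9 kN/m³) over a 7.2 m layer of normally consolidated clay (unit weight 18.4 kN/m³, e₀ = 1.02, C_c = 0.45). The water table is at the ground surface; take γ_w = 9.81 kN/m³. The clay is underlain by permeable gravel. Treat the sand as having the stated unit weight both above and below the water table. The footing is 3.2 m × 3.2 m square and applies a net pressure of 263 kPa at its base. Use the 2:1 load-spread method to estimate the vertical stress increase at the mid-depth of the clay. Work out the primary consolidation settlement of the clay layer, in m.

S_c ≈ 0.428 m

Mid-depth of clay below the ground surface: z = 1.5 + 7.2/2 = 5.1 m.
Total vertical stress at mid-clay: σ_v = 19.9×1.5 + 18.4×3.6 = 96.09 kPa.
Pore pressure: u = 9.81×(5.1 − 0) = 50.031 kPa.
Initial effective stress: σ'_0 = σ_v − u = 96.09 − 50.031 = 46.059 kPa.
Stress increase at mid-clay by the 2:1 spreading method:
Δσ = qBL/((B+z)(L+z)) = 263×3.2×3.2/((3.2+5.1)(3.2+5.1)) = 39.093 kPa
Final effective stress: σ'_f = σ'_0 + Δσ = 46.059 + 39.093 = 85.152 kPa.
Normally consolidated clay, so the full stress increment lies on the virgin compression line:
S_c = C_c·H/(1+e₀)·log₁₀(σ'_f/σ'_0) = 0.45×7.2/(1+1.02)×log₁₀(85.152/46.059)
    = 1.604 × 0.26688 = 0.4281 m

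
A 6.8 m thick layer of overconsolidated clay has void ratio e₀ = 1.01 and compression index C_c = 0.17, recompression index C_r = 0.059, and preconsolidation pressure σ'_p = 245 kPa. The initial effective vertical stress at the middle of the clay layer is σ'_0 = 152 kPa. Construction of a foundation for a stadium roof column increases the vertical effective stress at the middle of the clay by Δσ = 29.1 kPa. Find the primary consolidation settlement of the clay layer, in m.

S_c ≈ 0.0152 m

Final effective stress: σ'_f = 152 + 29.1 = 181.1 kPa.
σ'_f = 181.1 ≤ σ'_p = 245 kPa, so the clay remains overconsolidated and only the recompression index applies:
S_c = C_r·H/(1+e₀)·log₁₀(σ'_f/σ'_0) = 0.059×6.8/2.01×log₁₀(181.1/152)
    = 0.1996 × 0.076075 = 0.01518 m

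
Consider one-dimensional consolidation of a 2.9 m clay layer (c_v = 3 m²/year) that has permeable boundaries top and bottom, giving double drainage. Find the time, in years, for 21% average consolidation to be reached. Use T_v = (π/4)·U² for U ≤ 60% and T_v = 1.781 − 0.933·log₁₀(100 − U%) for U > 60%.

Drainage path length: H_d = H/2 = 1.45 m (double drainage).
U ≤ 60%: T_v = (π/4)·U² = (π/4)×0.21² = 0.034636.
t = T_v·H_d²/c_v = 0.034636×1.45²/3 = 0.02427 years.

t ≈ 0.0243 years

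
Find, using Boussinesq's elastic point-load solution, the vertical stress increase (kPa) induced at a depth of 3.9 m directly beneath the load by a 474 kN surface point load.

Δσ_z ≈ 14.9 kPa

Boussinesq vertical stress below a point load on an elastic half-space:
Δσ_z = 3P/(2πz²) · [1 + (r/z)²]^(−5/2)
r/z = 0/3.9 = 0; [1+(r/z)²]^(−5/2) = 1.
Δσ_z = 3×474/(2π×3.9²) × 1 = 14.88 × 1 = 14.88 kPa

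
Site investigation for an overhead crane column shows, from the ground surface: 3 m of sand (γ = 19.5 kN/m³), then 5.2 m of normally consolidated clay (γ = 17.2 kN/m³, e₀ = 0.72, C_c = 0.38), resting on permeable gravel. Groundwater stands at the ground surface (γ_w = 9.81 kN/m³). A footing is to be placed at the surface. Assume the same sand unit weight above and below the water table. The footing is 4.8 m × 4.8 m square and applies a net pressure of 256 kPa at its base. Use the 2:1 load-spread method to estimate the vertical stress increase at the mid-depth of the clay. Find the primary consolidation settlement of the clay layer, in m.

Mid-depth of clay below the ground surface: z = 3 + 5.2/2 = 5.6 m.
Total vertical stress at mid-clay: σ_v = 19.5×3 + 17.2×2.6 = 103.22 kPa.
Pore pressure: u = 9.81×(5.6 − 0) = 54.936 kPa.
Initial effective stress: σ'_0 = σ_v − u = 103.22 − 54.936 = 48.284 kPa.
Stress increase at mid-clay by the 2:1 spreading method:
Δσ = qBL/((B+z)(L+z)) = 256×4.8×4.8/((4.8+5.6)(4.8+5.6)) = 54.533 kPa
Final effective stress: σ'_f = σ'_0 + Δσ = 48.284 + 54.533 = 102.82 kPa.
Normally consolidated clay, so the full stress increment lies on the virgin compression line:
S_c = C_c·H/(1+e₀)·log₁₀(σ'_f/σ'_0) = 0.38×5.2/(1+0.72)×log₁₀(102.82/48.284)
    = 1.1488 × 0.32827 = 0.3771 m

S_c ≈ 0.377 m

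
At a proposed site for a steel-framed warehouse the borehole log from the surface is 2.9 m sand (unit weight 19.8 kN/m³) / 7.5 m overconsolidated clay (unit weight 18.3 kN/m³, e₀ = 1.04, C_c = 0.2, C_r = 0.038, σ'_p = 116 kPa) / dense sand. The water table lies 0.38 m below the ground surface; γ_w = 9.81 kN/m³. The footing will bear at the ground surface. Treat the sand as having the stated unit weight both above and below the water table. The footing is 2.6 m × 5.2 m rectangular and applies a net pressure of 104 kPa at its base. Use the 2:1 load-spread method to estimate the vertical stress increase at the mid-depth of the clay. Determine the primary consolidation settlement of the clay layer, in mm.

Mid-depth of clay below the ground surface: z = 2.9 + 7.5/2 = 6.65 m.
Total vertical stress at mid-clay: σ_v = 19.8×2.9 + 18.3×3.75 = 126.05 kPa.
Pore pressure: u = 9.81×(6.65 − 0.38) = 61.509 kPa.
Initial effective stress: σ'_0 = σ_v − u = 126.05 − 61.509 = 64.541 kPa.
Stress increase at mid-clay by the 2:1 spreading method:
Δσ = qBL/((B+z)(L+z)) = 104×2.6×5.2/((2.6+6.65)(5.2+6.65)) = 12.828 kPa
Final effective stress: σ'_f = 64.541 + 12.828 = 77.369 kPa.
σ'_f = 77.369 ≤ σ'_p = 116 kPa, so the clay remains overconsolidated and only the recompression index applies:
S_c = C_r·H/(1+e₀)·log₁₀(σ'_f/σ'_0) = 0.038×7.5/2.04×log₁₀(77.369/64.541)
    = 0.13971 × 0.078731 = 0.011 m

S_c ≈ 11 mm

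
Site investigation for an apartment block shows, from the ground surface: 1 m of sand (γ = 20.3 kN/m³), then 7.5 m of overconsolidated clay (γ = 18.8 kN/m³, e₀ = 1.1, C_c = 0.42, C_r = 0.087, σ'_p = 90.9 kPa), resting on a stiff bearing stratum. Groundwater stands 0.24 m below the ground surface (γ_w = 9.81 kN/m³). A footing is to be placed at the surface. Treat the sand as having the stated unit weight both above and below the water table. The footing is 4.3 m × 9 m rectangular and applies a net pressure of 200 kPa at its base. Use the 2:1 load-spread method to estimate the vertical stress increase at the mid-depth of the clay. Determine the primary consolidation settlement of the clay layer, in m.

Mid-depth of clay below the ground surface: z = 1 + 7.5/2 = 4.75 m.
Total vertical stress at mid-clay: σ_v = 20.3×1 + 18.8×3.75 = 90.8 kPa.
Pore pressure: u = 9.81×(4.75 − 0.24) = 44.243 kPa.
Initial effective stress: σ'_0 = σ_v − u = 90.8 − 44.243 = 46.557 kPa.
Stress increase at mid-clay by the 2:1 spreading method:
Δσ = qBL/((B+z)(L+z)) = 200×4.3×9/((4.3+4.75)(9+4.75)) = 62.2 kPa
Final effective stress: σ'_f = 46.557 + 62.2 = 108.76 kPa.
σ'_f = 108.76 > σ'_p = 90.9 kPa, so the stress path crosses the preconsolidation pressure — recompression up to σ'_p, then virgin compression beyond:
S_c = H/(1+e₀)·[C_r·log₁₀(σ'_p/σ'_0) + C_c·log₁₀(σ'_f/σ'_p)]
    = 7.5/2.1 × [0.087×log₁₀(90.9/46.557) + 0.42×log₁₀(108.76/90.9)]
    = 3.5714 × [0.02528 + 0.03272] = 0.2071 m

S_c ≈ 0.207 m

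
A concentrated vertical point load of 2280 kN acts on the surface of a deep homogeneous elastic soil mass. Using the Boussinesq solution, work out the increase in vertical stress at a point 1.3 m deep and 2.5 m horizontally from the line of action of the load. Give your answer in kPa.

Δσ_z ≈ 13.5 kPa

Boussinesq vertical stress below a point load on an elastic half-space:
Δσ_z = 3P/(2πz²) · [1 + (r/z)²]^(−5/2)
r/z = 2.5/1.3 = 1.9231; [1+(r/z)²]^(−5/2) = 0.020901.
Δσ_z = 3×2280/(2π×1.3²) × 0.020901 = 644.15 × 0.020901 = 13.46 kPa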